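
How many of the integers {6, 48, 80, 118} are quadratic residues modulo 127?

0

(6/127) = -1 → non-residue.
(48/127) = -1 → non-residue.
(80/127) = -1 → non-residue.
(118/127) = -1 → non-residue.
Total quadratic residues among the 4: 0.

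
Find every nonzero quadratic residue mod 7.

1,2,4

Square k = 1,…,3 (k and 7−k give the same square):
1²=1, 2²=4, 3²≡2 (mod 7).
So the quadratic residues mod 7 are {1, 2, 4}.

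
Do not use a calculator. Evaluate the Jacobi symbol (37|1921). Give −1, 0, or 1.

1

Reciprocity: 37 ≡ 1 and 1921 ≡ 1 (mod 4), so (37/1921) = +(1921/37).
Reduce top mod 37: now compute (34/37).
Pull out 2: since 37 ≡ 5 (mod 8), (2/37) = -1.
Reciprocity: 17 ≡ 1 and 37 ≡ 1 (mod 4), so (17/37) = +(37/17).
Reduce top mod 17: now compute (3/17).
Reciprocity: 3 ≡ 3 and 17 ≡ 1 (mod 4), so (3/17) = +(17/3).
Reduce top mod 3: now compute (2/3).
Pull out 2: since 3 ≡ 3 (mod 8), (2/3) = -1.
Reached (1/3) = 1. Collecting the sign flips along the way, the symbol is +1.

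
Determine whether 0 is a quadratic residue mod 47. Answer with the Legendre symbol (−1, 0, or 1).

Top reduces to 0: gcd > 1, so the symbol is 0.

0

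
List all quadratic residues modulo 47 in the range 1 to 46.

Square k = 1,…,23 (k and 47−k give the same square):
1²=1, 2²=4, 3²=9, 4²=16, 5²=25, 6²=36, 7²≡2, 8²≡17, 9²≡34, 10²≡6, 11²≡27, 12²≡3, 13²≡28, 14²≡8, 15²≡37, 16²≡21, 17²≡7, 18²≡42, 19²≡32, 20²≡24, 21²≡18, 22²≡14, 23²≡12 (mod 47).
So the quadratic residues mod 47 are {1, 2, 3, 4, 6, 7, 8, 9, 12, 14, 16, 17, 18, 21, 24, 25, 27, 28, 32, 34, 36, 37, 42}.

1, 2, 3, 4, 6, 7, 8, 9, 12, 14, 16, 17, 18, 21, 24, 25, 27, 28, 32, 34, 36, 37, 42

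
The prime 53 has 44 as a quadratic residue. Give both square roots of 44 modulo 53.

16, 37

53 ≡ 1 (mod 4), so we find a root by search.
Trying successive values, 16² = 256 ≡ 44 (mod 53). The other root is 53 − 16 = 37.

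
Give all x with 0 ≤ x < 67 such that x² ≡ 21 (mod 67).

17, 50

Since 67 ≡ 3 (mod 4), a square root of 21 is 21^((67+1)/4) = 21^17 mod 67.
Repeated squaring: 21^2≡39, 21^4≡47, 21^8≡65, 21^16≡4 (mod 67).
21^17 = 21^(16+1) ≡ 17 (mod 67).
Check: 17² = 289 ≡ 21 (mod 67). The two roots are 17 and 50.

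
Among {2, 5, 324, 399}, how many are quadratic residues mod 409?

(2/409) = +1 → QR.
(5/409) = +1 → QR.
(324/409) = +1 → QR.
(399/409) = +1 → QR.
Total quadratic residues among the 4: 4.

4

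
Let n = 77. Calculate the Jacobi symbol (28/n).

Pull out 2^2: since 77 ≡ 5 (mod 8), (2/77) = -1, so (2/77)^2 = +1.
Reciprocity: 7 ≡ 3 and 77 ≡ 1 (mod 4), so (7/77) = +(77/7).
Reduce top mod 7: now compute (0/7).
Top reduces to 0: gcd > 1, so the symbol is 0.

0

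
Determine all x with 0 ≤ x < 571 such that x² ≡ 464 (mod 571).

143, 428

Since 571 ≡ 3 (mod 4), a square root of 464 is 464^((571+1)/4) = 464^143 mod 571.
Repeated squaring: 464^2≡29, 464^4≡270, 464^8≡383, 464^16≡513, 464^32≡509, 464^64≡418, 464^128≡569 (mod 571).
464^143 = 464^(128+8+4+2+1) ≡ 143 (mod 571).
Check: 143² = 20449 ≡ 464 (mod 571). The two roots are 143 and 428.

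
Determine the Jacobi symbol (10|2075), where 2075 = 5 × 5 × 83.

0

Pull out 2: since 2075 ≡ 3 (mod 8), (2/2075) = -1.
Reciprocity: 5 ≡ 1 and 2075 ≡ 3 (mod 4), so (5/2075) = +(2075/5).
Reduce top mod 5: now compute (0/5).
Top reduces to 0: gcd > 1, so the symbol is 0.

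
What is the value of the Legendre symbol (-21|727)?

First reduce: -21 ≡ 706 (mod 727).
Pull out 2: since 727 ≡ 7 (mod 8), (2/727) = +1.
Reciprocity: 353 ≡ 1 and 727 ≡ 3 (mod 4), so (353/727) = +(727/353).
Reduce top mod 353: now compute (21/353).
Reciprocity: 21 ≡ 1 and 353 ≡ 1 (mod 4), so (21/353) = +(353/21).
Reduce top mod 21: now compute (17/21).
Reciprocity: 17 ≡ 1 and 21 ≡ 1 (mod 4), so (17/21) = +(21/17).
Reduce top mod 17: now compute (4/17).
Pull out 2^2: since 17 ≡ 1 (mod 8), (2/17) = +1, so (2/17)^2 = +1.
Reached (1/17) = 1. Collecting the sign flips along the way, the symbol is +1.

1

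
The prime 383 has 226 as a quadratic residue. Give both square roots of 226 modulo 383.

Since 383 ≡ 3 (mod 4), a square root of 226 is 226^((383+1)/4) = 226^96 mod 383.
Repeated squaring: 226^2≡137, 226^4≡2, 226^8≡4, 226^16≡16, 226^32≡256, 226^64≡43 (mod 383).
226^96 = 226^(64+32) ≡ 284 (mod 383).
Check: 284² = 80656 ≡ 226 (mod 383). The two roots are 99 and 284.

99, 284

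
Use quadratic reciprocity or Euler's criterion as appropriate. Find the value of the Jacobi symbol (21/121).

Reciprocity: 21 ≡ 1 and 121 ≡ 1 (mod 4), so (21/121) = +(121/21).
Reduce top mod 21: now compute (16/21).
Pull out 2^4: since 21 ≡ 5 (mod 8), (2/21) = -1, so (2/21)^4 = +1.
Reached (1/21) = 1. Collecting the sign flips along the way, the symbol is +1.

1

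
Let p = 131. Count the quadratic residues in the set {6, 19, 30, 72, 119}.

0

(6/131) = -1 → non-residue.
(19/131) = -1 → non-residue.
(30/131) = -1 → non-residue.
(72/131) = -1 → non-residue.
(119/131) = -1 → non-residue.
Total quadratic residues among the 5: 0.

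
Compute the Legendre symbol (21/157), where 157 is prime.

Euler's criterion: (21/157) ≡ 21^78 (mod 157).
21^2 ≡ 127 (mod 157)
21^4 ≡ 115 (mod 157)
21^8 ≡ 37 (mod 157)
21^16 ≡ 113 (mod 157)
21^32 ≡ 52 (mod 157)
21^64 ≡ 35 (mod 157)
21^78 = 21^(64+8+4+2) ≡ 156 (mod 157).
Result is 156 ≡ −1, so (21/157) = −1.

-1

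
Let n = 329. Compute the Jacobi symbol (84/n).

Pull out 2^2: since 329 ≡ 1 (mod 8), (2/329) = +1, so (2/329)^2 = +1.
Reciprocity: 21 ≡ 1 and 329 ≡ 1 (mod 4), so (21/329) = +(329/21).
Reduce top mod 21: now compute (14/21).
Pull out 2: since 21 ≡ 5 (mod 8), (2/21) = -1.
Reciprocity: 7 ≡ 3 and 21 ≡ 1 (mod 4), so (7/21) = +(21/7).
Reduce top mod 7: now compute (0/7).
Top reduces to 0: gcd > 1, so the symbol is 0.

0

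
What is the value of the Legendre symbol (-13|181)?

1

Euler's criterion: (-13/181) ≡ 168^90 (mod 181).
168^2 ≡ 169 (mod 181)
168^4 ≡ 144 (mod 181)
168^8 ≡ 102 (mod 181)
168^16 ≡ 87 (mod 181)
168^32 ≡ 148 (mod 181)
168^64 ≡ 3 (mod 181)
168^90 = 168^(64+16+8+2) ≡ 1 (mod 181).
Result is 1, so (-13/181) = 1.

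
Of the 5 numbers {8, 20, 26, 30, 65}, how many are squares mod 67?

(8/67) = -1 → non-residue.
(20/67) = -1 → non-residue.
(26/67) = +1 → QR.
(30/67) = -1 → non-residue.
(65/67) = +1 → QR.
Total quadratic residues among the 5: 2.

2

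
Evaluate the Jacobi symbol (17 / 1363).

Reciprocity: 17 ≡ 1 and 1363 ≡ 3 (mod 4), so (17/1363) = +(1363/17).
Reduce top mod 17: now compute (3/17).
Reciprocity: 3 ≡ 3 and 17 ≡ 1 (mod 4), so (3/17) = +(17/3).
Reduce top mod 3: now compute (2/3).
Pull out 2: since 3 ≡ 3 (mod 8), (2/3) = -1.
Reached (1/3) = 1. Collecting the sign flips along the way, the symbol is -1.

-1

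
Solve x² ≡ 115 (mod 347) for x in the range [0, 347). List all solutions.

34, 313

Since 347 ≡ 3 (mod 4), a square root of 115 is 115^((347+1)/4) = 115^87 mod 347.
Repeated squaring: 115^2≡39, 115^4≡133, 115^8≡339, 115^16≡64, 115^32≡279, 115^64≡113 (mod 347).
115^87 = 115^(64+16+4+2+1) ≡ 34 (mod 347).
Check: 34² = 1156 ≡ 115 (mod 347). The two roots are 34 and 313.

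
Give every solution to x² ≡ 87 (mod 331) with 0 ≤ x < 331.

Since 331 ≡ 3 (mod 4), a square root of 87 is 87^((331+1)/4) = 87^83 mod 331.
Repeated squaring: 87^2≡287, 87^4≡281, 87^8≡183, 87^16≡58, 87^32≡54, 87^64≡268 (mod 331).
87^83 = 87^(64+16+2+1) ≡ 114 (mod 331).
Check: 114² = 12996 ≡ 87 (mod 331). The two roots are 114 and 217.

114, 217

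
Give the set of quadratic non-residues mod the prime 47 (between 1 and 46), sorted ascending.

5, 10, 11, 13, 15, 19, 20, 22, 23, 26, 29, 30, 31, 33, 35, 38, 39, 40, 41, 43, 44, 45, 46

Square k = 1,…,23 (k and 47−k give the same square):
1²=1, 2²=4, 3²=9, 4²=16, 5²=25, 6²=36, 7²≡2, 8²≡17, 9²≡34, 10²≡6, 11²≡27, 12²≡3, 13²≡28, 14²≡8, 15²≡37, 16²≡21, 17²≡7, 18²≡42, 19²≡32, 20²≡24, 21²≡18, 22²≡14, 23²≡12 (mod 47).
The residues are {1, 2, 3, 4, 6, 7, 8, 9, 12, 14, 16, 17, 18, 21, 24, 25, 27, 28, 32, 34, 36, 37, 42}; the non-residues are the remaining 23 nonzero classes.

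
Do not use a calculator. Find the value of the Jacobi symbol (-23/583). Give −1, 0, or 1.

First reduce: -23 ≡ 560 (mod 583).
Pull out 2^4: since 583 ≡ 7 (mod 8), (2/583) = +1, so (2/583)^4 = +1.
Reciprocity: 35 ≡ 3 and 583 ≡ 3 (mod 4), so (35/583) = −(583/35).
Reduce top mod 35: now compute (23/35).
Reciprocity: 23 ≡ 3 and 35 ≡ 3 (mod 4), so (23/35) = −(35/23).
Reduce top mod 23: now compute (12/23).
Pull out 2^2: since 23 ≡ 7 (mod 8), (2/23) = +1, so (2/23)^2 = +1.
Reciprocity: 3 ≡ 3 and 23 ≡ 3 (mod 4), so (3/23) = −(23/3).
Reduce top mod 3: now compute (2/3).
Pull out 2: since 3 ≡ 3 (mod 8), (2/3) = -1.
Reached (1/3) = 1. Collecting the sign flips along the way, the symbol is +1.

1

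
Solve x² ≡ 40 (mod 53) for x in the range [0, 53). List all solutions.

26, 27

53 ≡ 1 (mod 4), so we find a root by search.
Trying successive values, 26² = 676 ≡ 40 (mod 53). The other root is 53 − 26 = 27.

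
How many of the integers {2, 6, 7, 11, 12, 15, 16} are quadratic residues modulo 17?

(2/17) = +1 → QR.
(6/17) = -1 → non-residue.
(7/17) = -1 → non-residue.
(11/17) = -1 → non-residue.
(12/17) = -1 → non-residue.
(15/17) = +1 → QR.
(16/17) = +1 → QR.
Total quadratic residues among the 7: 3.

3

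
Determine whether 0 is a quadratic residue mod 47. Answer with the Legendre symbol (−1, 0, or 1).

Top reduces to 0: gcd > 1, so the symbol is 0.

0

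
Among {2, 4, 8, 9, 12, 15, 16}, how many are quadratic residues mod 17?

(2/17) = +1 → QR.
(4/17) = +1 → QR.
(8/17) = +1 → QR.
(9/17) = +1 → QR.
(12/17) = -1 → non-residue.
(15/17) = +1 → QR.
(16/17) = +1 → QR.
Total quadratic residues among the 7: 6.

6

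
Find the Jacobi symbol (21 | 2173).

Reciprocity: 21 ≡ 1 and 2173 ≡ 1 (mod 4), so (21/2173) = +(2173/21).
Reduce top mod 21: now compute (10/21).
Pull out 2: since 21 ≡ 5 (mod 8), (2/21) = -1.
Reciprocity: 5 ≡ 1 and 21 ≡ 1 (mod 4), so (5/21) = +(21/5).
Reduce top mod 5: now compute (1/5).
Reached (1/5) = 1. Collecting the sign flips along the way, the symbol is -1.

-1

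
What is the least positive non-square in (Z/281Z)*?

(2/281) = +1, so 2 is a residue.
(3/281) = −1, so 3 is the smallest positive non-residue mod 281.

3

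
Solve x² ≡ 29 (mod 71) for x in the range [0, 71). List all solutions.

10, 61

Since 71 ≡ 3 (mod 4), a square root of 29 is 29^((71+1)/4) = 29^18 mod 71.
Repeated squaring: 29^2≡60, 29^4≡50, 29^8≡15, 29^16≡12 (mod 71).
29^18 = 29^(16+2) ≡ 10 (mod 71).
Check: 10² = 100 ≡ 29 (mod 71). The two roots are 10 and 61.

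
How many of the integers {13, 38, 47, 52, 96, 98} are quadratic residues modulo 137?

(13/137) = -1 → non-residue.
(38/137) = +1 → QR.
(47/137) = -1 → non-residue.
(52/137) = -1 → non-residue.
(96/137) = -1 → non-residue.
(98/137) = +1 → QR.
Total quadratic residues among the 6: 2.

2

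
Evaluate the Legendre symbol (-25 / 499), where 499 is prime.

Euler's criterion: (-25/499) ≡ 474^249 (mod 499).
474^2 ≡ 126 (mod 499)
474^4 ≡ 407 (mod 499)
474^8 ≡ 480 (mod 499)
474^16 ≡ 361 (mod 499)
474^32 ≡ 82 (mod 499)
474^64 ≡ 237 (mod 499)
474^128 ≡ 281 (mod 499)
474^249 = 474^(128+64+32+16+8+1) ≡ 498 (mod 499).
Result is 498 ≡ −1, so (-25/499) = −1.

-1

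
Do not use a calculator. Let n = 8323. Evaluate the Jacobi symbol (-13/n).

-1

First reduce: -13 ≡ 8310 (mod 8323).
Pull out 2: since 8323 ≡ 3 (mod 8), (2/8323) = -1.
Reciprocity: 4155 ≡ 3 and 8323 ≡ 3 (mod 4), so (4155/8323) = −(8323/4155).
Reduce top mod 4155: now compute (13/4155).
Reciprocity: 13 ≡ 1 and 4155 ≡ 3 (mod 4), so (13/4155) = +(4155/13).
Reduce top mod 13: now compute (8/13).
Pull out 2^3: since 13 ≡ 5 (mod 8), (2/13) = -1, so (2/13)^3 = -1.
Reached (1/13) = 1. Collecting the sign flips along the way, the symbol is -1.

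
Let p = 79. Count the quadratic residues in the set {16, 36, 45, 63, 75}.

(16/79) = +1 → QR.
(36/79) = +1 → QR.
(45/79) = +1 → QR.
(63/79) = -1 → non-residue.
(75/79) = -1 → non-residue.
Total quadratic residues among the 5: 3.

3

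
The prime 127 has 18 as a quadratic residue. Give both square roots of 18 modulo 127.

48, 79

Since 127 ≡ 3 (mod 4), a square root of 18 is 18^((127+1)/4) = 18^32 mod 127.
Repeated squaring: 18^2≡70, 18^4≡74, 18^8≡15, 18^16≡98, 18^32≡79 (mod 127).
18^32 = 18^(32) ≡ 79 (mod 127).
Check: 79² = 6241 ≡ 18 (mod 127). The two roots are 48 and 79.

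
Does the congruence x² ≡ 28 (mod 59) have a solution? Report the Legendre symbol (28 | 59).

1

Euler's criterion: (28/59) ≡ 28^29 (mod 59).
28^2 ≡ 17 (mod 59)
28^4 ≡ 53 (mod 59)
28^8 ≡ 36 (mod 59)
28^16 ≡ 57 (mod 59)
28^29 = 28^(16+8+4+1) ≡ 1 (mod 59).
Result is 1, so (28/59) = 1.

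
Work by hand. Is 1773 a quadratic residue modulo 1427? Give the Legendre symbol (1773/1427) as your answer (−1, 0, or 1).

-1

First reduce: 1773 ≡ 346 (mod 1427).
Pull out 2: since 1427 ≡ 3 (mod 8), (2/1427) = -1.
Reciprocity: 173 ≡ 1 and 1427 ≡ 3 (mod 4), so (173/1427) = +(1427/173).
Reduce top mod 173: now compute (43/173).
Reciprocity: 43 ≡ 3 and 173 ≡ 1 (mod 4), so (43/173) = +(173/43).
Reduce top mod 43: now compute (1/43).
Reached (1/43) = 1. Collecting the sign flips along the way, the symbol is -1.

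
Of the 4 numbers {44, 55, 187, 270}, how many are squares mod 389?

4

(44/389) = +1 → QR.
(55/389) = +1 → QR.
(187/389) = +1 → QR.
(270/389) = +1 → QR.
Total quadratic residues among the 4: 4.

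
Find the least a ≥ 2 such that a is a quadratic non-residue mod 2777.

(2/2777) = +1, so 2 is a residue.
(3/2777) = −1, so 3 is the smallest positive non-residue mod 2777.

3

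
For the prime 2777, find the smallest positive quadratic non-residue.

(2/2777) = +1, so 2 is a residue.
(3/2777) = −1, so 3 is the smallest positive non-residue mod 2777.

3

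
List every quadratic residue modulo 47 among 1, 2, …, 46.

Square k = 1,…,23 (k and 47−k give the same square):
1²=1, 2²=4, 3²=9, 4²=16, 5²=25, 6²=36, 7²≡2, 8²≡17, 9²≡34, 10²≡6, 11²≡27, 12²≡3, 13²≡28, 14²≡8, 15²≡37, 16²≡21, 17²≡7, 18²≡42, 19²≡32, 20²≡24, 21²≡18, 22²≡14, 23²≡12 (mod 47).
So the quadratic residues mod 47 are {1, 2, 3, 4, 6, 7, 8, 9, 12, 14, 16, 17, 18, 21, 24, 25, 27, 28, 32, 34, 36, 37, 42}.

1,2,3,4,6,7,8,9,12,14,16,17,18,21,24,25,27,28,32,34,36,37,42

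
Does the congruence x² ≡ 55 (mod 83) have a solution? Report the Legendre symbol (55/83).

Euler's criterion: (55/83) ≡ 55^41 (mod 83).
55^2 ≡ 37 (mod 83)
55^4 ≡ 41 (mod 83)
55^8 ≡ 21 (mod 83)
55^16 ≡ 26 (mod 83)
55^32 ≡ 12 (mod 83)
55^41 = 55^(32+8+1) ≡ 82 (mod 83).
Result is 82 ≡ −1, so (55/83) = −1.

-1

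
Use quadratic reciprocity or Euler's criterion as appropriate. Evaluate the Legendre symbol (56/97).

Pull out 2^3: since 97 ≡ 1 (mod 8), (2/97) = +1, so (2/97)^3 = +1.
Reciprocity: 7 ≡ 3 and 97 ≡ 1 (mod 4), so (7/97) = +(97/7).
Reduce top mod 7: now compute (6/7).
Pull out 2: since 7 ≡ 7 (mod 8), (2/7) = +1.
Reciprocity: 3 ≡ 3 and 7 ≡ 3 (mod 4), so (3/7) = −(7/3).
Reduce top mod 3: now compute (1/3).
Reached (1/3) = 1. Collecting the sign flips along the way, the symbol is -1.

-1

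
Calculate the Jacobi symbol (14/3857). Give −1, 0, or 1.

Pull out 2: since 3857 ≡ 1 (mod 8), (2/3857) = +1.
Reciprocity: 7 ≡ 3 and 3857 ≡ 1 (mod 4), so (7/3857) = +(3857/7).
Reduce top mod 7: now compute (0/7).
Top reduces to 0: gcd > 1, so the symbol is 0.

0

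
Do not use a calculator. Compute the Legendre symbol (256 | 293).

Pull out 2^8: since 293 ≡ 5 (mod 8), (2/293) = -1, so (2/293)^8 = +1.
Reached (1/293) = 1. Collecting the sign flips along the way, the symbol is +1.

1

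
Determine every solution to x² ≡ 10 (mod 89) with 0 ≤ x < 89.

89 ≡ 1 (mod 4), so we find a root by search.
Trying successive values, 30² = 900 ≡ 10 (mod 89). The other root is 89 − 30 = 59.

30, 59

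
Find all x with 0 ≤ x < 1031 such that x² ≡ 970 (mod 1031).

Since 1031 ≡ 3 (mod 4), a square root of 970 is 970^((1031+1)/4) = 970^258 mod 1031.
Repeated squaring: 970^2≡628, 970^4≡542, 970^8≡960, 970^16≡917, 970^32≡624, 970^64≡689, 970^128≡461, 970^256≡135 (mod 1031).
970^258 = 970^(256+2) ≡ 238 (mod 1031).
Check: 238² = 56644 ≡ 970 (mod 1031). The two roots are 238 and 793.

238, 793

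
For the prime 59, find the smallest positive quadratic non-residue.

(2/59) = −1, so 2 is the smallest positive non-residue mod 59.

2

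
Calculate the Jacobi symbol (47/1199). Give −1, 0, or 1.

-1

Reciprocity: 47 ≡ 3 and 1199 ≡ 3 (mod 4), so (47/1199) = −(1199/47).
Reduce top mod 47: now compute (24/47).
Pull out 2^3: since 47 ≡ 7 (mod 8), (2/47) = +1, so (2/47)^3 = +1.
Reciprocity: 3 ≡ 3 and 47 ≡ 3 (mod 4), so (3/47) = −(47/3).
Reduce top mod 3: now compute (2/3).
Pull out 2: since 3 ≡ 3 (mod 8), (2/3) = -1.
Reached (1/3) = 1. Collecting the sign flips along the way, the symbol is -1.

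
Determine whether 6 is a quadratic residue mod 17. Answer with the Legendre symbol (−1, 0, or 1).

Pull out 2: since 17 ≡ 1 (mod 8), (2/17) = +1.
Reciprocity: 3 ≡ 3 and 17 ≡ 1 (mod 4), so (3/17) = +(17/3).
Reduce top mod 3: now compute (2/3).
Pull out 2: since 3 ≡ 3 (mod 8), (2/3) = -1.
Reached (1/3) = 1. Collecting the sign flips along the way, the symbol is -1.

-1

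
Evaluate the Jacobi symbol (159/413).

Reciprocity: 159 ≡ 3 and 413 ≡ 1 (mod 4), so (159/413) = +(413/159).
Reduce top mod 159: now compute (95/159).
Reciprocity: 95 ≡ 3 and 159 ≡ 3 (mod 4), so (95/159) = −(159/95).
Reduce top mod 95: now compute (64/95).
Pull out 2^6: since 95 ≡ 7 (mod 8), (2/95) = +1, so (2/95)^6 = +1.
Reached (1/95) = 1. Collecting the sign flips along the way, the symbol is -1.

-1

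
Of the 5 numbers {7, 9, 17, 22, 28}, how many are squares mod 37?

3

(7/37) = +1 → QR.
(9/37) = +1 → QR.
(17/37) = -1 → non-residue.
(22/37) = -1 → non-residue.
(28/37) = +1 → QR.
Total quadratic residues among the 5: 3.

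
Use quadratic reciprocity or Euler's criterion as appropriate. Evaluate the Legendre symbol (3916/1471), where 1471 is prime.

1

First reduce: 3916 ≡ 974 (mod 1471).
Pull out 2: since 1471 ≡ 7 (mod 8), (2/1471) = +1.
Reciprocity: 487 ≡ 3 and 1471 ≡ 3 (mod 4), so (487/1471) = −(1471/487).
Reduce top mod 487: now compute (10/487).
Pull out 2: since 487 ≡ 7 (mod 8), (2/487) = +1.
Reciprocity: 5 ≡ 1 and 487 ≡ 3 (mod 4), so (5/487) = +(487/5).
Reduce top mod 5: now compute (2/5).
Pull out 2: since 5 ≡ 5 (mod 8), (2/5) = -1.
Reached (1/5) = 1. Collecting the sign flips along the way, the symbol is +1.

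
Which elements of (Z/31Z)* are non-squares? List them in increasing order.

Square k = 1,…,15 (k and 31−k give the same square):
1²=1, 2²=4, 3²=9, 4²=16, 5²=25, 6²≡5, 7²≡18, 8²≡2, 9²≡19, 10²≡7, 11²≡28, 12²≡20, 13²≡14, 14²≡10, 15²≡8 (mod 31).
The residues are {1, 2, 4, 5, 7, 8, 9, 10, 14, 16, 18, 19, 20, 25, 28}; the non-residues are the remaining 15 nonzero classes.

3 6 11 12 13 15 17 21 22 23 24 26 27 29 30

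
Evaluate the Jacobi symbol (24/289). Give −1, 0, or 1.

Pull out 2^3: since 289 ≡ 1 (mod 8), (2/289) = +1, so (2/289)^3 = +1.
Reciprocity: 3 ≡ 3 and 289 ≡ 1 (mod 4), so (3/289) = +(289/3).
Reduce top mod 3: now compute (1/3).
Reached (1/3) = 1. Collecting the sign flips along the way, the symbol is +1.

1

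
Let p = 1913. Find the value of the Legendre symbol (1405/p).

Reciprocity: 1405 ≡ 1 and 1913 ≡ 1 (mod 4), so (1405/1913) = +(1913/1405).
Reduce top mod 1405: now compute (508/1405).
Pull out 2^2: since 1405 ≡ 5 (mod 8), (2/1405) = -1, so (2/1405)^2 = +1.
Reciprocity: 127 ≡ 3 and 1405 ≡ 1 (mod 4), so (127/1405) = +(1405/127).
Reduce top mod 127: now compute (8/127).
Pull out 2^3: since 127 ≡ 7 (mod 8), (2/127) = +1, so (2/127)^3 = +1.
Reached (1/127) = 1. Collecting the sign flips along the way, the symbol is +1.

1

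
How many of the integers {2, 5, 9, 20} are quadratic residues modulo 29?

(2/29) = -1 → non-residue.
(5/29) = +1 → QR.
(9/29) = +1 → QR.
(20/29) = +1 → QR.
Total quadratic residues among the 4: 3.

3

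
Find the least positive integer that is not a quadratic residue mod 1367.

(2/1367) = +1, so 2 is a residue.
(3/1367) = +1, so 3 is a residue.
(4/1367) = +1, so 4 is a residue.
(5/1367) = −1, so 5 is the smallest positive non-residue mod 1367.

5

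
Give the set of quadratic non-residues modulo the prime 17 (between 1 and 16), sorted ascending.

Square k = 1,…,8 (k and 17−k give the same square):
1²=1, 2²=4, 3²=9, 4²=16, 5²≡8, 6²≡2, 7²≡15, 8²≡13 (mod 17).
The residues are {1, 2, 4, 8, 9, 13, 15, 16}; the non-residues are the remaining 8 nonzero classes.

3 5 6 7 10 11 12 14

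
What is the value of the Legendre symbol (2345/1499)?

First reduce: 2345 ≡ 846 (mod 1499).
Pull out 2: since 1499 ≡ 3 (mod 8), (2/1499) = -1.
Reciprocity: 423 ≡ 3 and 1499 ≡ 3 (mod 4), so (423/1499) = −(1499/423).
Reduce top mod 423: now compute (230/423).
Pull out 2: since 423 ≡ 7 (mod 8), (2/423) = +1.
Reciprocity: 115 ≡ 3 and 423 ≡ 3 (mod 4), so (115/423) = −(423/115).
Reduce top mod 115: now compute (78/115).
Pull out 2: since 115 ≡ 3 (mod 8), (2/115) = -1.
Reciprocity: 39 ≡ 3 and 115 ≡ 3 (mod 4), so (39/115) = −(115/39).
Reduce top mod 39: now compute (37/39).
Reciprocity: 37 ≡ 1 and 39 ≡ 3 (mod 4), so (37/39) = +(39/37).
Reduce top mod 37: now compute (2/37).
Pull out 2: since 37 ≡ 5 (mod 8), (2/37) = -1.
Reached (1/37) = 1. Collecting the sign flips along the way, the symbol is +1.

1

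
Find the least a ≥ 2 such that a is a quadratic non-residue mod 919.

(2/919) = +1, so 2 is a residue.
(3/919) = −1, so 3 is the smallest positive non-residue mod 919.

3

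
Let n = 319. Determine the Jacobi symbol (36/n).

Pull out 2^2: since 319 ≡ 7 (mod 8), (2/319) = +1, so (2/319)^2 = +1.
Reciprocity: 9 ≡ 1 and 319 ≡ 3 (mod 4), so (9/319) = +(319/9).
Reduce top mod 9: now compute (4/9).
Pull out 2^2: since 9 ≡ 1 (mod 8), (2/9) = +1, so (2/9)^2 = +1.
Reached (1/9) = 1. Collecting the sign flips along the way, the symbol is +1.

1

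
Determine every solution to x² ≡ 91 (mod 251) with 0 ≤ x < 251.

Since 251 ≡ 3 (mod 4), a square root of 91 is 91^((251+1)/4) = 91^63 mod 251.
Repeated squaring: 91^2≡249, 91^4≡4, 91^8≡16, 91^16≡5, 91^32≡25 (mod 251).
91^63 = 91^(32+16+8+4+2+1) ≡ 51 (mod 251).
Check: 51² = 2601 ≡ 91 (mod 251). The two roots are 51 and 200.

51, 200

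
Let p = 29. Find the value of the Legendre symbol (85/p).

-1

First reduce: 85 ≡ 27 (mod 29).
Reciprocity: 27 ≡ 3 and 29 ≡ 1 (mod 4), so (27/29) = +(29/27).
Reduce top mod 27: now compute (2/27).
Pull out 2: since 27 ≡ 3 (mod 8), (2/27) = -1.
Reached (1/27) = 1. Collecting the sign flips along the way, the symbol is -1.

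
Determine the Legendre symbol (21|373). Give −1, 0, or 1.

Euler's criterion: (21/373) ≡ 21^186 (mod 373).
21^2 ≡ 68 (mod 373)
21^4 ≡ 148 (mod 373)
21^8 ≡ 270 (mod 373)
21^16 ≡ 165 (mod 373)
21^32 ≡ 369 (mod 373)
21^64 ≡ 16 (mod 373)
21^128 ≡ 256 (mod 373)
21^186 = 21^(128+32+16+8+2) ≡ 1 (mod 373).
Result is 1, so (21/373) = 1.

1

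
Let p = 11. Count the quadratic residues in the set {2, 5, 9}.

(2/11) = -1 → non-residue.
(5/11) = +1 → QR.
(9/11) = +1 → QR.
Total quadratic residues among the 3: 2.

2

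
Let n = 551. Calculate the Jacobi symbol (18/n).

1

Pull out 2: since 551 ≡ 7 (mod 8), (2/551) = +1.
Reciprocity: 9 ≡ 1 and 551 ≡ 3 (mod 4), so (9/551) = +(551/9).
Reduce top mod 9: now compute (2/9).
Pull out 2: since 9 ≡ 1 (mod 8), (2/9) = +1.
Reached (1/9) = 1. Collecting the sign flips along the way, the symbol is +1.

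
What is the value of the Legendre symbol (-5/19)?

First reduce: -5 ≡ 14 (mod 19).
Pull out 2: since 19 ≡ 3 (mod 8), (2/19) = -1.
Reciprocity: 7 ≡ 3 and 19 ≡ 3 (mod 4), so (7/19) = −(19/7).
Reduce top mod 7: now compute (5/7).
Reciprocity: 5 ≡ 1 and 7 ≡ 3 (mod 4), so (5/7) = +(7/5).
Reduce top mod 5: now compute (2/5).
Pull out 2: since 5 ≡ 5 (mod 8), (2/5) = -1.
Reached (1/5) = 1. Collecting the sign flips along the way, the symbol is -1.

-1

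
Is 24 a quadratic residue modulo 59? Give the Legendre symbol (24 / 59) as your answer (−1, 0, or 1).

-1

Pull out 2^3: since 59 ≡ 3 (mod 8), (2/59) = -1, so (2/59)^3 = -1.
Reciprocity: 3 ≡ 3 and 59 ≡ 3 (mod 4), so (3/59) = −(59/3).
Reduce top mod 3: now compute (2/3).
Pull out 2: since 3 ≡ 3 (mod 8), (2/3) = -1.
Reached (1/3) = 1. Collecting the sign flips along the way, the symbol is -1.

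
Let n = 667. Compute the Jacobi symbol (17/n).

1

Reciprocity: 17 ≡ 1 and 667 ≡ 3 (mod 4), so (17/667) = +(667/17).
Reduce top mod 17: now compute (4/17).
Pull out 2^2: since 17 ≡ 1 (mod 8), (2/17) = +1, so (2/17)^2 = +1.
Reached (1/17) = 1. Collecting the sign flips along the way, the symbol is +1.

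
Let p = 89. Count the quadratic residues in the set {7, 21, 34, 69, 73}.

(7/89) = -1 → non-residue.
(21/89) = +1 → QR.
(34/89) = +1 → QR.
(69/89) = +1 → QR.
(73/89) = +1 → QR.
Total quadratic residues among the 5: 4.

4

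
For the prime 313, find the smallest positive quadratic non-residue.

(2/313) = +1, so 2 is a residue.
(3/313) = +1, so 3 is a residue.
(4/313) = +1, so 4 is a residue.
(5/313) = −1, so 5 is the smallest positive non-residue mod 313.

5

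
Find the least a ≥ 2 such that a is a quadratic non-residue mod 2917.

2

(2/2917) = −1, so 2 is the smallest positive non-residue mod 2917.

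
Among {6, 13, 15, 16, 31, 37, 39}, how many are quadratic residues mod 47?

(6/47) = +1 → QR.
(13/47) = -1 → non-residue.
(15/47) = -1 → non-residue.
(16/47) = +1 → QR.
(31/47) = -1 → non-residue.
(37/47) = +1 → QR.
(39/47) = -1 → non-residue.
Total quadratic residues among the 7: 3.

3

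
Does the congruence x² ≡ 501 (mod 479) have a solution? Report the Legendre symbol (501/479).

First reduce: 501 ≡ 22 (mod 479).
Pull out 2: since 479 ≡ 7 (mod 8), (2/479) = +1.
Reciprocity: 11 ≡ 3 and 479 ≡ 3 (mod 4), so (11/479) = −(479/11).
Reduce top mod 11: now compute (6/11).
Pull out 2: since 11 ≡ 3 (mod 8), (2/11) = -1.
Reciprocity: 3 ≡ 3 and 11 ≡ 3 (mod 4), so (3/11) = −(11/3).
Reduce top mod 3: now compute (2/3).
Pull out 2: since 3 ≡ 3 (mod 8), (2/3) = -1.
Reached (1/3) = 1. Collecting the sign flips along the way, the symbol is +1.

1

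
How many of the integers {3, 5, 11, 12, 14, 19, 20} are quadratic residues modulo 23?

(3/23) = +1 → QR.
(5/23) = -1 → non-residue.
(11/23) = -1 → non-residue.
(12/23) = +1 → QR.
(14/23) = -1 → non-residue.
(19/23) = -1 → non-residue.
(20/23) = -1 → non-residue.
Total quadratic residues among the 7: 2.

2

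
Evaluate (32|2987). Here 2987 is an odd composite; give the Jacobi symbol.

Pull out 2^5: since 2987 ≡ 3 (mod 8), (2/2987) = -1, so (2/2987)^5 = -1.
Reached (1/2987) = 1. Collecting the sign flips along the way, the symbol is -1.

-1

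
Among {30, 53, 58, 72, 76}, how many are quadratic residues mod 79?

2

(30/79) = -1 → non-residue.
(53/79) = -1 → non-residue.
(58/79) = -1 → non-residue.
(72/79) = +1 → QR.
(76/79) = +1 → QR.
Total quadratic residues among the 5: 2.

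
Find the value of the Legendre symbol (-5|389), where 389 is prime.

First reduce: -5 ≡ 384 (mod 389).
Pull out 2^7: since 389 ≡ 5 (mod 8), (2/389) = -1, so (2/389)^7 = -1.
Reciprocity: 3 ≡ 3 and 389 ≡ 1 (mod 4), so (3/389) = +(389/3).
Reduce top mod 3: now compute (2/3).
Pull out 2: since 3 ≡ 3 (mod 8), (2/3) = -1.
Reached (1/3) = 1. Collecting the sign flips along the way, the symbol is +1.

1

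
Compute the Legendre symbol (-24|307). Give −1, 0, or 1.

Euler's criterion: (-24/307) ≡ 283^153 (mod 307).
283^2 ≡ 269 (mod 307)
283^4 ≡ 216 (mod 307)
283^8 ≡ 299 (mod 307)
283^16 ≡ 64 (mod 307)
283^32 ≡ 105 (mod 307)
283^64 ≡ 280 (mod 307)
283^128 ≡ 115 (mod 307)
283^153 = 283^(128+16+8+1) ≡ 306 (mod 307).
Result is 306 ≡ −1, so (-24/307) = −1.

-1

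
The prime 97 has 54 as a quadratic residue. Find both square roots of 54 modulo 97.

32, 65

97 ≡ 1 (mod 4), so we find a root by search.
Trying successive values, 32² = 1024 ≡ 54 (mod 97). The other root is 97 − 32 = 65.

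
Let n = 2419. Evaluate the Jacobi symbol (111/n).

Reciprocity: 111 ≡ 3 and 2419 ≡ 3 (mod 4), so (111/2419) = −(2419/111).
Reduce top mod 111: now compute (88/111).
Pull out 2^3: since 111 ≡ 7 (mod 8), (2/111) = +1, so (2/111)^3 = +1.
Reciprocity: 11 ≡ 3 and 111 ≡ 3 (mod 4), so (11/111) = −(111/11).
Reduce top mod 11: now compute (1/11).
Reached (1/11) = 1. Collecting the sign flips along the way, the symbol is +1.

1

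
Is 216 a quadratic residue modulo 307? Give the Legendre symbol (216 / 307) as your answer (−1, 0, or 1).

Pull out 2^3: since 307 ≡ 3 (mod 8), (2/307) = -1, so (2/307)^3 = -1.
Reciprocity: 27 ≡ 3 and 307 ≡ 3 (mod 4), so (27/307) = −(307/27).
Reduce top mod 27: now compute (10/27).
Pull out 2: since 27 ≡ 3 (mod 8), (2/27) = -1.
Reciprocity: 5 ≡ 1 and 27 ≡ 3 (mod 4), so (5/27) = +(27/5).
Reduce top mod 5: now compute (2/5).
Pull out 2: since 5 ≡ 5 (mod 8), (2/5) = -1.
Reached (1/5) = 1. Collecting the sign flips along the way, the symbol is +1.

1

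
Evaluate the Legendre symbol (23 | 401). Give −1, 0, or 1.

Euler's criterion: (23/401) ≡ 23^200 (mod 401).
23^2 ≡ 128 (mod 401)
23^4 ≡ 344 (mod 401)
23^8 ≡ 41 (mod 401)
23^16 ≡ 77 (mod 401)
23^32 ≡ 315 (mod 401)
23^64 ≡ 178 (mod 401)
23^128 ≡ 5 (mod 401)
23^200 = 23^(128+64+8) ≡ 400 (mod 401).
Result is 400 ≡ −1, so (23/401) = −1.

-1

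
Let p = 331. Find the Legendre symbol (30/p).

1

Pull out 2: since 331 ≡ 3 (mod 8), (2/331) = -1.
Reciprocity: 15 ≡ 3 and 331 ≡ 3 (mod 4), so (15/331) = −(331/15).
Reduce top mod 15: now compute (1/15).
Reached (1/15) = 1. Collecting the sign flips along the way, the symbol is +1.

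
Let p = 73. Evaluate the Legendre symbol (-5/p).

-1

First reduce: -5 ≡ 68 (mod 73).
Pull out 2^2: since 73 ≡ 1 (mod 8), (2/73) = +1, so (2/73)^2 = +1.
Reciprocity: 17 ≡ 1 and 73 ≡ 1 (mod 4), so (17/73) = +(73/17).
Reduce top mod 17: now compute (5/17).
Reciprocity: 5 ≡ 1 and 17 ≡ 1 (mod 4), so (5/17) = +(17/5).
Reduce top mod 5: now compute (2/5).
Pull out 2: since 5 ≡ 5 (mod 8), (2/5) = -1.
Reached (1/5) = 1. Collecting the sign flips along the way, the symbol is -1.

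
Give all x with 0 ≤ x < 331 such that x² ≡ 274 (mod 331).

85, 246

Since 331 ≡ 3 (mod 4), a square root of 274 is 274^((331+1)/4) = 274^83 mod 331.
Repeated squaring: 274^2≡270, 274^4≡80, 274^8≡111, 274^16≡74, 274^32≡180, 274^64≡293 (mod 331).
274^83 = 274^(64+16+2+1) ≡ 85 (mod 331).
Check: 85² = 7225 ≡ 274 (mod 331). The two roots are 85 and 246.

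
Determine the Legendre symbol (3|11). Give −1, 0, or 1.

1

Euler's criterion: (3/11) ≡ 3^5 (mod 11).
3^2 ≡ 9 (mod 11)
3^4 ≡ 4 (mod 11)
3^5 = 3^(4+1) ≡ 1 (mod 11).
Result is 1, so (3/11) = 1.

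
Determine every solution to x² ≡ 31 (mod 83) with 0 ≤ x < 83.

23, 60

Since 83 ≡ 3 (mod 4), a square root of 31 is 31^((83+1)/4) = 31^21 mod 83.
Repeated squaring: 31^2≡48, 31^4≡63, 31^8≡68, 31^16≡59 (mod 83).
31^21 = 31^(16+4+1) ≡ 23 (mod 83).
Check: 23² = 529 ≡ 31 (mod 83). The two roots are 23 and 60.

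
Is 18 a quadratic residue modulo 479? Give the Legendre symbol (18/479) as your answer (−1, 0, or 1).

Euler's criterion: (18/479) ≡ 18^239 (mod 479).
18^2 ≡ 324 (mod 479)
18^4 ≡ 75 (mod 479)
18^8 ≡ 356 (mod 479)
18^16 ≡ 280 (mod 479)
18^32 ≡ 323 (mod 479)
18^64 ≡ 386 (mod 479)
18^128 ≡ 27 (mod 479)
18^239 = 18^(128+64+32+8+4+2+1) ≡ 1 (mod 479).
Result is 1, so (18/479) = 1.

1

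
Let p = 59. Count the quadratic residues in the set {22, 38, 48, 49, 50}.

3

(22/59) = +1 → QR.
(38/59) = -1 → non-residue.
(48/59) = +1 → QR.
(49/59) = +1 → QR.
(50/59) = -1 → non-residue.
Total quadratic residues among the 5: 3.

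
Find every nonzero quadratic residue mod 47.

1,2,3,4,6,7,8,9,12,14,16,17,18,21,24,25,27,28,32,34,36,37,42

Square k = 1,…,23 (k and 47−k give the same square):
1²=1, 2²=4, 3²=9, 4²=16, 5²=25, 6²=36, 7²≡2, 8²≡17, 9²≡34, 10²≡6, 11²≡27, 12²≡3, 13²≡28, 14²≡8, 15²≡37, 16²≡21, 17²≡7, 18²≡42, 19²≡32, 20²≡24, 21²≡18, 22²≡14, 23²≡12 (mod 47).
So the quadratic residues mod 47 are {1, 2, 3, 4, 6, 7, 8, 9, 12, 14, 16, 17, 18, 21, 24, 25, 27, 28, 32, 34, 36, 37, 42}.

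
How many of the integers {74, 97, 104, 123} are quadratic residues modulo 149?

(74/149) = -1 → non-residue.
(97/149) = -1 → non-residue.
(104/149) = +1 → QR.
(123/149) = +1 → QR.
Total quadratic residues among the 4: 2.

2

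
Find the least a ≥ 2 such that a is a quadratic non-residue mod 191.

7

(2/191) = +1, so 2 is a residue.
(3/191) = +1, so 3 is a residue.
(4/191) = +1, so 4 is a residue.
(5/191) = +1, so 5 is a residue.
(6/191) = +1, so 6 is a residue.
(7/191) = −1, so 7 is the smallest positive non-residue mod 191.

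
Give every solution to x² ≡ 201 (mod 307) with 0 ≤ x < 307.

Since 307 ≡ 3 (mod 4), a square root of 201 is 201^((307+1)/4) = 201^77 mod 307.
Repeated squaring: 201^2≡184, 201^4≡86, 201^8≡28, 201^16≡170, 201^32≡42, 201^64≡229 (mod 307).
201^77 = 201^(64+8+4+1) ≡ 87 (mod 307).
Check: 87² = 7569 ≡ 201 (mod 307). The two roots are 87 and 220.

87, 220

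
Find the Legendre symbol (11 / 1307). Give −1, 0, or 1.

-1

Reciprocity: 11 ≡ 3 and 1307 ≡ 3 (mod 4), so (11/1307) = −(1307/11).
Reduce top mod 11: now compute (9/11).
Reciprocity: 9 ≡ 1 and 11 ≡ 3 (mod 4), so (9/11) = +(11/9).
Reduce top mod 9: now compute (2/9).
Pull out 2: since 9 ≡ 1 (mod 8), (2/9) = +1.
Reached (1/9) = 1. Collecting the sign flips along the way, the symbol is -1.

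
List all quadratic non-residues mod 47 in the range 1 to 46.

Square k = 1,…,23 (k and 47−k give the same square):
1²=1, 2²=4, 3²=9, 4²=16, 5²=25, 6²=36, 7²≡2, 8²≡17, 9²≡34, 10²≡6, 11²≡27, 12²≡3, 13²≡28, 14²≡8, 15²≡37, 16²≡21, 17²≡7, 18²≡42, 19²≡32, 20²≡24, 21²≡18, 22²≡14, 23²≡12 (mod 47).
The residues are {1, 2, 3, 4, 6, 7, 8, 9, 12, 14, 16, 17, 18, 21, 24, 25, 27, 28, 32, 34, 36, 37, 42}; the non-residues are the remaining 23 nonzero classes.

5,10,11,13,15,19,20,22,23,26,29,30,31,33,35,38,39,40,41,43,44,45,46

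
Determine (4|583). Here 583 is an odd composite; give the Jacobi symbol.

1

Pull out 2^2: since 583 ≡ 7 (mod 8), (2/583) = +1, so (2/583)^2 = +1.
Reached (1/583) = 1. Collecting the sign flips along the way, the symbol is +1.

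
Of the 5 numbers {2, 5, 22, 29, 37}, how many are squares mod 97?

2

(2/97) = +1 → QR.
(5/97) = -1 → non-residue.
(22/97) = +1 → QR.
(29/97) = -1 → non-residue.
(37/97) = -1 → non-residue.
Total quadratic residues among the 5: 2.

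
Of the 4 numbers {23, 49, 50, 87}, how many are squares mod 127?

3

(23/127) = -1 → non-residue.
(49/127) = +1 → QR.
(50/127) = +1 → QR.
(87/127) = +1 → QR.
Total quadratic residues among the 4: 3.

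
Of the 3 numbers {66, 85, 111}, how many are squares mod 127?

(66/127) = -1 → non-residue.
(85/127) = -1 → non-residue.
(111/127) = -1 → non-residue.
Total quadratic residues among the 3: 0.

0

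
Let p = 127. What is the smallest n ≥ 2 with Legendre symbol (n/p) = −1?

(2/127) = +1, so 2 is a residue.
(3/127) = −1, so 3 is the smallest positive non-residue mod 127.

3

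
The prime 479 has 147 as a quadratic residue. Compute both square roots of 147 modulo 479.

Since 479 ≡ 3 (mod 4), a square root of 147 is 147^((479+1)/4) = 147^120 mod 479.
Repeated squaring: 147^2≡54, 147^4≡42, 147^8≡327, 147^16≡112, 147^32≡90, 147^64≡436 (mod 479).
147^120 = 147^(64+32+16+8) ≡ 262 (mod 479).
Check: 262² = 68644 ≡ 147 (mod 479). The two roots are 217 and 262.

217, 262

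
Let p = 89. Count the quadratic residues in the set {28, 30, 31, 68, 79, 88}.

(28/89) = -1 → non-residue.
(30/89) = -1 → non-residue.
(31/89) = -1 → non-residue.
(68/89) = +1 → QR.
(79/89) = +1 → QR.
(88/89) = +1 → QR.
Total quadratic residues among the 6: 3.

3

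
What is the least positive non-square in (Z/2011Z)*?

2

(2/2011) = −1, so 2 is the smallest positive non-residue mod 2011.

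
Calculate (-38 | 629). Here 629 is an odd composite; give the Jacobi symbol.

First reduce: -38 ≡ 591 (mod 629).
Reciprocity: 591 ≡ 3 and 629 ≡ 1 (mod 4), so (591/629) = +(629/591).
Reduce top mod 591: now compute (38/591).
Pull out 2: since 591 ≡ 7 (mod 8), (2/591) = +1.
Reciprocity: 19 ≡ 3 and 591 ≡ 3 (mod 4), so (19/591) = −(591/19).
Reduce top mod 19: now compute (2/19).
Pull out 2: since 19 ≡ 3 (mod 8), (2/19) = -1.
Reached (1/19) = 1. Collecting the sign flips along the way, the symbol is +1.

1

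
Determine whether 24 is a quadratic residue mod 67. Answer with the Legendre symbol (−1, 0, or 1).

1

Pull out 2^3: since 67 ≡ 3 (mod 8), (2/67) = -1, so (2/67)^3 = -1.
Reciprocity: 3 ≡ 3 and 67 ≡ 3 (mod 4), so (3/67) = −(67/3).
Reduce top mod 3: now compute (1/3).
Reached (1/3) = 1. Collecting the sign flips along the way, the symbol is +1.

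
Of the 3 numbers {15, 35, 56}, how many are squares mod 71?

1

(15/71) = +1 → QR.
(35/71) = -1 → non-residue.
(56/71) = -1 → non-residue.
Total quadratic residues among the 3: 1.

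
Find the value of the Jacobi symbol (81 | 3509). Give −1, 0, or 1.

Reciprocity: 81 ≡ 1 and 3509 ≡ 1 (mod 4), so (81/3509) = +(3509/81).
Reduce top mod 81: now compute (26/81).
Pull out 2: since 81 ≡ 1 (mod 8), (2/81) = +1.
Reciprocity: 13 ≡ 1 and 81 ≡ 1 (mod 4), so (13/81) = +(81/13).
Reduce top mod 13: now compute (3/13).
Reciprocity: 3 ≡ 3 and 13 ≡ 1 (mod 4), so (3/13) = +(13/3).
Reduce top mod 3: now compute (1/3).
Reached (1/3) = 1. Collecting the sign flips along the way, the symbol is +1.

1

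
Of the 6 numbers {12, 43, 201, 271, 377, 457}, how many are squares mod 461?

3

(12/461) = -1 → non-residue.
(43/461) = +1 → QR.
(201/461) = -1 → non-residue.
(271/461) = -1 → non-residue.
(377/461) = +1 → QR.
(457/461) = +1 → QR.
Total quadratic residues among the 6: 3.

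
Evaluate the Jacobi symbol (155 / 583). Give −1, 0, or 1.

Reciprocity: 155 ≡ 3 and 583 ≡ 3 (mod 4), so (155/583) = −(583/155).
Reduce top mod 155: now compute (118/155).
Pull out 2: since 155 ≡ 3 (mod 8), (2/155) = -1.
Reciprocity: 59 ≡ 3 and 155 ≡ 3 (mod 4), so (59/155) = −(155/59).
Reduce top mod 59: now compute (37/59).
Reciprocity: 37 ≡ 1 and 59 ≡ 3 (mod 4), so (37/59) = +(59/37).
Reduce top mod 37: now compute (22/37).
Pull out 2: since 37 ≡ 5 (mod 8), (2/37) = -1.
Reciprocity: 11 ≡ 3 and 37 ≡ 1 (mod 4), so (11/37) = +(37/11).
Reduce top mod 11: now compute (4/11).
Pull out 2^2: since 11 ≡ 3 (mod 8), (2/11) = -1, so (2/11)^2 = +1.
Reached (1/11) = 1. Collecting the sign flips along the way, the symbol is +1.

1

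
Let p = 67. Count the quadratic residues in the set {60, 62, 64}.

3

(60/67) = +1 → QR.
(62/67) = +1 → QR.
(64/67) = +1 → QR.
Total quadratic residues among the 3: 3.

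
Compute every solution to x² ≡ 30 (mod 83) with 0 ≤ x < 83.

Since 83 ≡ 3 (mod 4), a square root of 30 is 30^((83+1)/4) = 30^21 mod 83.
Repeated squaring: 30^2≡70, 30^4≡3, 30^8≡9, 30^16≡81 (mod 83).
30^21 = 30^(16+4+1) ≡ 69 (mod 83).
Check: 69² = 4761 ≡ 30 (mod 83). The two roots are 14 and 69.

14, 69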